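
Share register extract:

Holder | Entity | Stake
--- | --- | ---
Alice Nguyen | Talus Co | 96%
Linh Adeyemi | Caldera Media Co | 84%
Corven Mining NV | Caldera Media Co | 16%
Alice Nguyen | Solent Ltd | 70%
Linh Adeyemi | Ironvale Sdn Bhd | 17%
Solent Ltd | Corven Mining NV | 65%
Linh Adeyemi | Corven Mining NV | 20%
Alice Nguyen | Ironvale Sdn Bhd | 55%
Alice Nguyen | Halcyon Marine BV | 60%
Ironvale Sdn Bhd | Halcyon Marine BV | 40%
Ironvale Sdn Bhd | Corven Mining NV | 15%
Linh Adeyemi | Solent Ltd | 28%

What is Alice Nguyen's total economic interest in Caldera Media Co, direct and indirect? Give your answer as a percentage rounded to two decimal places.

8.60%

Alice reaches Caldera along 2 paths.
Via Ironvale → Corven: 55% × 15% × 16% = 1.32%.
Via Solent → Corven: 70% × 65% × 16% = 7.28%.
Total: 1.32% + 7.28% = 8.6%.
Rounded: 8.60%.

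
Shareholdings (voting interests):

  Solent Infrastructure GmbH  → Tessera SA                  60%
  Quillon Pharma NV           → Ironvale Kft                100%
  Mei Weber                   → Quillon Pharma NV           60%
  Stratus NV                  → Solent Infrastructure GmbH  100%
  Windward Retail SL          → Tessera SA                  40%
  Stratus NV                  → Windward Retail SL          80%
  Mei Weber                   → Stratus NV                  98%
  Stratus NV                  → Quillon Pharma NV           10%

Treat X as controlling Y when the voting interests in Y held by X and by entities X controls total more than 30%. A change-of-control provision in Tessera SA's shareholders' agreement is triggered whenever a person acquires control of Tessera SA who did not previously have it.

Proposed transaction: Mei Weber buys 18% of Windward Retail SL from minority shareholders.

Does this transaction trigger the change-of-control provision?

The purchase changes only Mei's holdings, so Mei is the only person who could newly come to control Tessera.
Mei holds 98% of Stratus, so Mei controls Stratus.
Stratus holds 100% of Solent, so Mei controls Solent.
Stratus holds 80% of Windward, so Mei controls Windward.
Solent and Windward together hold 60% + 40% = 100% of Tessera, so Mei controls Tessera.
So Mei already controls Tessera before the transaction.
After the purchase, Mei holds 18% of Windward directly.
Mei controlled Tessera already, so this is not a new person acquiring control; every other person's position is unchanged or reduced.
No new person acquires control, so the clause is not triggered.

No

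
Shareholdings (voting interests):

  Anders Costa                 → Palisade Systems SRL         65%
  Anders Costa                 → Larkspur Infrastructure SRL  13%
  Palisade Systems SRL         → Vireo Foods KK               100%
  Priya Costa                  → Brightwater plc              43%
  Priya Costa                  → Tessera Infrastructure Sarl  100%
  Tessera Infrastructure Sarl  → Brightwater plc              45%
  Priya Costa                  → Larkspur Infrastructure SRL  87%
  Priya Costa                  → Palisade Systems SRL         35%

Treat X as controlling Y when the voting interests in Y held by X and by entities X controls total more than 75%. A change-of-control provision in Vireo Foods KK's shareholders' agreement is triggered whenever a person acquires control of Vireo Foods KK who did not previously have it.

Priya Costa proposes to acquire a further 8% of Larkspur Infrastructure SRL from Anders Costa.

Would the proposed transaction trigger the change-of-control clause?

The purchase adds only to Priya's holdings (Anders's stake shrinks), so Priya is the only person who could newly come to control Vireo.
Priya holds 100% of Tessera, so Priya controls Tessera.
Priya holds 87% of Larkspur, so Priya controls Larkspur.
Tessera and Priya together hold 45% + 43% = 88% of Brightwater, so Priya controls Brightwater.
Neither Priya nor any entity Priya controls holds any voting interest in Vireo.
So before the transaction, Priya does not control Vireo.
After the purchase, Priya's direct stake in Larkspur rises to 87% + 8% = 95%, and Anders's stake falls to 5%.
Priya holds 95% of Larkspur, so Priya controls Larkspur.
After the transaction, neither Priya nor any entity Priya controls holds a voting interest in Vireo, so Priya still does not control it.
No new person acquires control, so the clause is not triggered.

No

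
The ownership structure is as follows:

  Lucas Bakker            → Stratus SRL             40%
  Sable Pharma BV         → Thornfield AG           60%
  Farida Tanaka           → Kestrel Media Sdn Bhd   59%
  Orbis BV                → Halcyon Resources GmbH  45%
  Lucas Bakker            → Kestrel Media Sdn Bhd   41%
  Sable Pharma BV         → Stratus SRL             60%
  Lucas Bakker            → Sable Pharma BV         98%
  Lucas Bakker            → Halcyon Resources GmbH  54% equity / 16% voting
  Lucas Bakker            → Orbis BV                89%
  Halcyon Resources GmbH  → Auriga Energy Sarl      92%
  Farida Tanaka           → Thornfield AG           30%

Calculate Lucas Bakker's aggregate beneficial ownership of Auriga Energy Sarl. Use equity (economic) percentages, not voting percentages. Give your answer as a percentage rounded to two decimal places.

86.53%

Lucas reaches Auriga along 2 paths.
Via Orbis → Halcyon: 89% × 45% × 92% = 36.846%.
Via Halcyon: 54% × 92% = 49.68%.
Total: 36.846% + 49.68% = 86.526%.
Rounded: 86.53%.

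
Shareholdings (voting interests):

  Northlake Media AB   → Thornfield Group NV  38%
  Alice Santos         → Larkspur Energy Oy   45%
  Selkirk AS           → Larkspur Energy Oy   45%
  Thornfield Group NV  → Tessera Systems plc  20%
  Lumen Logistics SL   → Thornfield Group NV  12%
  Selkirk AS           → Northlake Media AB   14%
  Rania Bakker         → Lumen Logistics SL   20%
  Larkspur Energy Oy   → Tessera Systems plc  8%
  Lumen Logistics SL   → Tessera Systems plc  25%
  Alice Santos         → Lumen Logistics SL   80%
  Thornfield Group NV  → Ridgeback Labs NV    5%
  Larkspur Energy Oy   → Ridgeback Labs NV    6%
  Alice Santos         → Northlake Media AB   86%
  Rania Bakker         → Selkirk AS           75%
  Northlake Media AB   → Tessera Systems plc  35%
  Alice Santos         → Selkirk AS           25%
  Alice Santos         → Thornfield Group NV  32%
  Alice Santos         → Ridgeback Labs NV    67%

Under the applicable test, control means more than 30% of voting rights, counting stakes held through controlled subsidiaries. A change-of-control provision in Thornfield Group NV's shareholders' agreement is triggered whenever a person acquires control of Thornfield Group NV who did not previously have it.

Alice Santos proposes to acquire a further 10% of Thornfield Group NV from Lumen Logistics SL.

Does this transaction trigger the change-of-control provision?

The purchase adds only to Alice's holdings (Lumen's stake shrinks), so Alice is the only person who could newly come to control Thornfield.
Alice holds 80% of Lumen, so Alice controls Lumen.
Alice holds 86% of Northlake, so Alice controls Northlake.
Northlake and Alice and Lumen together hold 38% + 32% + 12% = 82% of Thornfield, so Alice controls Thornfield.
So Alice already controls Thornfield before the transaction.
After the purchase, Alice's direct stake in Thornfield rises to 32% + 10% = 42%, and Lumen's stake falls to 2%.
Alice controlled Thornfield already, so this is not a new person acquiring control; every other person's position is unchanged or reduced.
No new person acquires control, so the clause is not triggered.

No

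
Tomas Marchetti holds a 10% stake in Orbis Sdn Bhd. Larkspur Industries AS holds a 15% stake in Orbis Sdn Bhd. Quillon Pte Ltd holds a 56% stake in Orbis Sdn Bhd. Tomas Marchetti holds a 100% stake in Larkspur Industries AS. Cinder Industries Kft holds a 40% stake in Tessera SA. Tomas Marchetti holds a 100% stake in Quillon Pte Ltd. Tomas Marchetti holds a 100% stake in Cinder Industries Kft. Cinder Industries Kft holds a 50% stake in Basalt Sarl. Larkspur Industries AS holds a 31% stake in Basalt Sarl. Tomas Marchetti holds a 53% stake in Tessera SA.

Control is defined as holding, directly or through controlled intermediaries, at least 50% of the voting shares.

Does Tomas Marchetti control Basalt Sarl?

Yes

Tomas holds 100% of Cinder, so Tomas controls Cinder.
Tomas holds 100% of Larkspur, so Tomas controls Larkspur.
Larkspur and Cinder together hold 31% + 50% = 81% of Basalt, so Tomas controls Basalt.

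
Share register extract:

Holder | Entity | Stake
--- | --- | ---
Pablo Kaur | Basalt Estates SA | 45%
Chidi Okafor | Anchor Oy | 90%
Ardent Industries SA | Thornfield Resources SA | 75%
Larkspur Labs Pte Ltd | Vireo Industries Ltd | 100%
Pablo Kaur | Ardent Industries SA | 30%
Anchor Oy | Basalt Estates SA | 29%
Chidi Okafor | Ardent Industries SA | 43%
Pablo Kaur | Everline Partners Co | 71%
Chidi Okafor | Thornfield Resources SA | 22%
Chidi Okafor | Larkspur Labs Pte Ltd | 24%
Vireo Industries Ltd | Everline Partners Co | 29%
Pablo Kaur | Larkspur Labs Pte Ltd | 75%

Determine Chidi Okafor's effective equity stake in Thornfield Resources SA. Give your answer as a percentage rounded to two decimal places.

54.25%

Chidi reaches Thornfield along 2 paths.
Via Ardent: 43% × 75% = 32.25%.
Direct stake: 22% = 22%.
Total: 32.25% + 22% = 54.25%.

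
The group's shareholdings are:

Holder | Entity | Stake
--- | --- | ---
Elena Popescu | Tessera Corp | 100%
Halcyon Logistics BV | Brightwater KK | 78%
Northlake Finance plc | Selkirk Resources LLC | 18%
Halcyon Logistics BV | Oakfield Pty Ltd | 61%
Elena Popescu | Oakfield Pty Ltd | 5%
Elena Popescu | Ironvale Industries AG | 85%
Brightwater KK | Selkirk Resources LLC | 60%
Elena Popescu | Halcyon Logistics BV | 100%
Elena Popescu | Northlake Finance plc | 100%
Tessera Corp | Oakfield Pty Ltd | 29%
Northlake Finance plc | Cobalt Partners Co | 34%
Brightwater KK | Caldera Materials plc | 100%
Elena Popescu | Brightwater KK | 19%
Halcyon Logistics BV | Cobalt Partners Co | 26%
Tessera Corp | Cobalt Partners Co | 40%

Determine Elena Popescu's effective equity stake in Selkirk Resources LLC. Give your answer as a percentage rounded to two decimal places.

76.20%

Elena reaches Selkirk along 3 paths.
Via Northlake: 100% × 18% = 18%.
Via Brightwater: 19% × 60% = 11.4%.
Via Halcyon → Brightwater: 100% × 78% × 60% = 46.8%.
Total: 18% + 11.4% + 46.8% = 76.2%.
Rounded: 76.20%.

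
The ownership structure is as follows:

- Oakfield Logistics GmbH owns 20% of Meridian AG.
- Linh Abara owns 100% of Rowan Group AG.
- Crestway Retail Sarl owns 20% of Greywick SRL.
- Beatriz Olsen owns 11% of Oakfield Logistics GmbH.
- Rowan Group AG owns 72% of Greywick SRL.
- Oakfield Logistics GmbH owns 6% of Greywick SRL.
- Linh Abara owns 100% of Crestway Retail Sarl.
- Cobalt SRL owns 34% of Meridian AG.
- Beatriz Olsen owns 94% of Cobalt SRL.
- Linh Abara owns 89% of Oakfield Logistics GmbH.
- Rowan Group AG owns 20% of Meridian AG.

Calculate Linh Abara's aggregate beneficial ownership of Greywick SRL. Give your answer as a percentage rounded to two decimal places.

Linh reaches Greywick along 3 paths.
Via Rowan: 100% × 72% = 72%.
Via Oakfield: 89% × 6% = 5.34%.
Via Crestway: 100% × 20% = 20%.
Total: 72% + 5.34% + 20% = 97.34%.

97.34%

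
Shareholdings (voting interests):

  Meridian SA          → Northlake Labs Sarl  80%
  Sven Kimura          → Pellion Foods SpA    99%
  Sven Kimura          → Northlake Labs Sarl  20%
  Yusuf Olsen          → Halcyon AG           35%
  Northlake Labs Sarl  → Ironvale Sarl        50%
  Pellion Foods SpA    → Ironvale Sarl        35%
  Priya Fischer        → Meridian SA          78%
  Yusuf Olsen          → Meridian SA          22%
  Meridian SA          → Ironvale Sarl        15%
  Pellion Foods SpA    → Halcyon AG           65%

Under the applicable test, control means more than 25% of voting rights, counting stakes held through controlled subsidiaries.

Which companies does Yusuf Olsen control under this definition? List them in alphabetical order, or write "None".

Halcyon AG

Yusuf holds 35% of Halcyon, so Yusuf controls Halcyon.
No other company's threshold is met.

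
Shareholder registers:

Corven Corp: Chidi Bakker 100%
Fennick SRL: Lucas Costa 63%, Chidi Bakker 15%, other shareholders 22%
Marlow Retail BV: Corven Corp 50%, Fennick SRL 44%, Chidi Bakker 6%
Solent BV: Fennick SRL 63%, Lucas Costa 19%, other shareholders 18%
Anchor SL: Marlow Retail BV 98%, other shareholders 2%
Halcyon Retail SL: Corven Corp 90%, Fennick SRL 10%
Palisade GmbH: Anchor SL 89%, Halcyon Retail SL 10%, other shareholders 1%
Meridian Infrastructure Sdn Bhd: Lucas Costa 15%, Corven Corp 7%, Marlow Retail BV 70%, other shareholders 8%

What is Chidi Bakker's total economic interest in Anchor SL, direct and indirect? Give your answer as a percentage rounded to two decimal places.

61.35%

Chidi reaches Anchor along 3 paths.
Via Corven → Marlow: 100% × 50% × 98% = 49%.
Via Fennick → Marlow: 15% × 44% × 98% = 6.468%.
Via Marlow: 6% × 98% = 5.88%.
Total: 49% + 6.468% + 5.88% = 61.348%.
Rounded: 61.35%.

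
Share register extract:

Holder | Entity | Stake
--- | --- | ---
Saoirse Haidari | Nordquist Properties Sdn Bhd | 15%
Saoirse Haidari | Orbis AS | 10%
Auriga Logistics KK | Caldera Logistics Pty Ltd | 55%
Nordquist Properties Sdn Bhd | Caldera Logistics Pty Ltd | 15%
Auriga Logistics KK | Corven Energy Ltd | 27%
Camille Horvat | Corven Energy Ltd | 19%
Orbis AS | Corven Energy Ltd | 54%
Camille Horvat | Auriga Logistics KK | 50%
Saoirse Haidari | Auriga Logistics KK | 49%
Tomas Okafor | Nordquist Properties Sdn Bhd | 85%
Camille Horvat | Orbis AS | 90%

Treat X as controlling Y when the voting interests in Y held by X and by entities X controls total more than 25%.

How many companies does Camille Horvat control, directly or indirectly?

4

Camille holds 50% of Auriga, so Camille controls Auriga.
Camille holds 90% of Orbis, so Camille controls Orbis.
Orbis and Camille and Auriga together hold 54% + 19% + 27% = 100% of Corven, so Camille controls Corven.
Auriga holds 55% of Caldera, so Camille controls Caldera.
No other company's threshold is met.
Camille controls 4 companies.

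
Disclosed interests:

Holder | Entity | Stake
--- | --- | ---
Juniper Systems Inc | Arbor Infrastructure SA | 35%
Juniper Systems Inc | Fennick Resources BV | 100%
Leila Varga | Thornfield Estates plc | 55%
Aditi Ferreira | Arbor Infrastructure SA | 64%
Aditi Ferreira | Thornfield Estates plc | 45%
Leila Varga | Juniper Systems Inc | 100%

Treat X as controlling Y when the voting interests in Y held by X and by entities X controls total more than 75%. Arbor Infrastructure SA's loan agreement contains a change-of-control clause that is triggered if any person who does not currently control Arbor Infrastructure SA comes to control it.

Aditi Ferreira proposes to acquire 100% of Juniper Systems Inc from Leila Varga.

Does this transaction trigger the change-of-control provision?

The purchase adds only to Aditi's holdings (Leila's stake shrinks), so Aditi is the only person who could newly come to control Arbor.
Aditi's largest direct stake is 64% in Arbor, which does not meet the threshold, so Aditi controls no company.
In Arbor, Aditi's side holds only 64%, not > 75%.
So before the transaction, Aditi does not control Arbor.
After the purchase, Aditi holds 100% of Juniper directly, and Leila's stake falls to 0%.
Aditi holds 100% of Juniper, so Aditi controls Juniper.
Aditi and Juniper together hold 64% + 35% = 99% of Arbor, so Aditi controls Arbor.
Aditi did not control Arbor before and does after, so the clause is triggered.

Yes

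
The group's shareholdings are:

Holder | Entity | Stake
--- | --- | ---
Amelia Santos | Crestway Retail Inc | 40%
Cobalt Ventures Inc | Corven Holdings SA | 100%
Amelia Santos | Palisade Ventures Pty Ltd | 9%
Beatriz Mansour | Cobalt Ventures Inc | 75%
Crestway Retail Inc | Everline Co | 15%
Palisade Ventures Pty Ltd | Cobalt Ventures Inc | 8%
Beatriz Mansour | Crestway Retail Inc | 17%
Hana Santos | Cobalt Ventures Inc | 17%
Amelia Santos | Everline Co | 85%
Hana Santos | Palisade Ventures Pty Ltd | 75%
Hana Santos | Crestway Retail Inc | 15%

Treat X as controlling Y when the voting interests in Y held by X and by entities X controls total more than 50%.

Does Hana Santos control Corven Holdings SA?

Hana holds 75% of Palisade, so Hana controls Palisade.
Neither Hana nor any entity Hana controls holds any voting interest in Corven.
So Hana does not control Corven.

No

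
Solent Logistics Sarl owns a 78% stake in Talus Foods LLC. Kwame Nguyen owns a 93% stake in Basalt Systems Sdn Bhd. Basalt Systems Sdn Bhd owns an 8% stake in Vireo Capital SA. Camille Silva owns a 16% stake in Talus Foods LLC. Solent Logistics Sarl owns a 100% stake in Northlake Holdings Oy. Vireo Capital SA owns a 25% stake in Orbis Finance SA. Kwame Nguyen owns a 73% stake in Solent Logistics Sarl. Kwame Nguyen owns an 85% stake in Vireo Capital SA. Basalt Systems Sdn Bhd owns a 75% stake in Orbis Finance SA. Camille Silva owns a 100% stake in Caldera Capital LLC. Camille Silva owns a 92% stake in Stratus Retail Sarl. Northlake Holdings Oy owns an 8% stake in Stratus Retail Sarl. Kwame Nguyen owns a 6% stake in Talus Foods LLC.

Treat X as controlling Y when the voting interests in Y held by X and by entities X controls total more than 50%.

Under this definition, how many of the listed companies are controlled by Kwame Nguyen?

6

Kwame holds 73% of Solent, so Kwame controls Solent.
Kwame holds 93% of Basalt, so Kwame controls Basalt.
Basalt and Kwame together hold 8% + 85% = 93% of Vireo, so Kwame controls Vireo.
Kwame and Solent together hold 6% + 78% = 84% of Talus, so Kwame controls Talus.
Basalt and Vireo together hold 75% + 25% = 100% of Orbis, so Kwame controls Orbis.
Solent holds 100% of Northlake, so Kwame controls Northlake.
No other company's threshold is met.
Kwame controls 6 companies.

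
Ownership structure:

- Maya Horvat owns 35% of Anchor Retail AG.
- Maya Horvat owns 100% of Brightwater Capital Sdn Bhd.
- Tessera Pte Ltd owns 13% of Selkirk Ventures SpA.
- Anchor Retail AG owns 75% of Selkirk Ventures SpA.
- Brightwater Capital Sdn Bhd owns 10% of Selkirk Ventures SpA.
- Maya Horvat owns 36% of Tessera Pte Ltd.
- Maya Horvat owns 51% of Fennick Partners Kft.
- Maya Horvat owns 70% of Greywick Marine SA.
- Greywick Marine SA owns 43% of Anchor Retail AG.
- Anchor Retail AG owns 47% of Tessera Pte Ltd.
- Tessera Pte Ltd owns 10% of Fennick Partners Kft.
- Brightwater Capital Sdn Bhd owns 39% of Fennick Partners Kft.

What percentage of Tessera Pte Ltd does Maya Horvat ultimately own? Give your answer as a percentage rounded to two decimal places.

Maya reaches Tessera along 3 paths.
Direct stake: 36% = 36%.
Via Anchor: 35% × 47% = 16.45%.
Via Greywick → Anchor: 70% × 43% × 47% = 14.147%.
Total: 36% + 16.45% + 14.147% = 66.597%.
Rounded: 66.60%.

66.60%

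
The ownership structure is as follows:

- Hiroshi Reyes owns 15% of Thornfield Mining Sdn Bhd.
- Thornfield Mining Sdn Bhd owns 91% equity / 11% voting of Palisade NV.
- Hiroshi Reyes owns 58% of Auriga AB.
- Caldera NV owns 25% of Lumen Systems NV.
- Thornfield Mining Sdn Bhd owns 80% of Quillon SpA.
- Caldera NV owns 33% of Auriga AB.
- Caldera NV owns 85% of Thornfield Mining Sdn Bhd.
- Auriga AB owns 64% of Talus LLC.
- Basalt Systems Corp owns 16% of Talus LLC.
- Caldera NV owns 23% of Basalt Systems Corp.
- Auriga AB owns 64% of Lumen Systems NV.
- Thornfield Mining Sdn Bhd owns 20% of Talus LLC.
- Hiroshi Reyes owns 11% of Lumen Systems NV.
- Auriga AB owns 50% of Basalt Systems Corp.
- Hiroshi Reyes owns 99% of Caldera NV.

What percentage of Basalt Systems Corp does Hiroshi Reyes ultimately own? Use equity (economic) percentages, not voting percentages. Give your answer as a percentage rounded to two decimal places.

68.11%

Hiroshi reaches Basalt along 3 paths.
Via Caldera → Auriga: 99% × 33% × 50% = 16.335%.
Via Auriga: 58% × 50% = 29%.
Via Caldera: 99% × 23% = 22.77%.
Total: 16.335% + 29% + 22.77% = 68.105%.
Rounded: 68.11%.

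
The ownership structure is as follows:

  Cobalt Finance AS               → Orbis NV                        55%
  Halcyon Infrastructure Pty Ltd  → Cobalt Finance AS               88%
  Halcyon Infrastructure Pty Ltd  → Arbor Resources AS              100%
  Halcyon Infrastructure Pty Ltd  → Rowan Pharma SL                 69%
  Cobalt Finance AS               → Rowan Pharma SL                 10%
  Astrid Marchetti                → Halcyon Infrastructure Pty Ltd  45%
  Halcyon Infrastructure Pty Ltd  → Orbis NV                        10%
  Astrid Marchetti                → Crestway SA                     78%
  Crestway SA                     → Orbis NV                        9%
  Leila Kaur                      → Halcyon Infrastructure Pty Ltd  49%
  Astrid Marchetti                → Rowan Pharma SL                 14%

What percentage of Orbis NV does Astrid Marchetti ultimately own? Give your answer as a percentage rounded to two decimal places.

Astrid reaches Orbis along 3 paths.
Via Halcyon: 45% × 10% = 4.5%.
Via Halcyon → Cobalt: 45% × 88% × 55% = 21.78%.
Via Crestway: 78% × 9% = 7.02%.
Total: 4.5% + 21.78% + 7.02% = 33.3%.
Rounded: 33.30%.

33.30%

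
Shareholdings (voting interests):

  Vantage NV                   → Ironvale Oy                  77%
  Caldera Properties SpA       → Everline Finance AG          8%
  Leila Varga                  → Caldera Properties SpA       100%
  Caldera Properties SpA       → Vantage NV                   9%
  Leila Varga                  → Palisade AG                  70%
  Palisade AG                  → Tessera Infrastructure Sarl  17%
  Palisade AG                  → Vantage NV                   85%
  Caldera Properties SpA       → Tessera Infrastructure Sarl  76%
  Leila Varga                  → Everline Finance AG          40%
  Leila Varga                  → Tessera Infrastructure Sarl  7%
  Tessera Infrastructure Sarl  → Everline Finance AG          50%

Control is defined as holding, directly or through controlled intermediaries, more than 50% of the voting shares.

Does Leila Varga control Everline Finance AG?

Yes

Leila holds 70% of Palisade, so Leila controls Palisade.
Leila holds 100% of Caldera, so Leila controls Caldera.
Leila and Caldera and Palisade together hold 7% + 76% + 17% = 100% of Tessera, so Leila controls Tessera.
Caldera and Tessera and Leila together hold 8% + 50% + 40% = 98% of Everline, so Leila controls Everline.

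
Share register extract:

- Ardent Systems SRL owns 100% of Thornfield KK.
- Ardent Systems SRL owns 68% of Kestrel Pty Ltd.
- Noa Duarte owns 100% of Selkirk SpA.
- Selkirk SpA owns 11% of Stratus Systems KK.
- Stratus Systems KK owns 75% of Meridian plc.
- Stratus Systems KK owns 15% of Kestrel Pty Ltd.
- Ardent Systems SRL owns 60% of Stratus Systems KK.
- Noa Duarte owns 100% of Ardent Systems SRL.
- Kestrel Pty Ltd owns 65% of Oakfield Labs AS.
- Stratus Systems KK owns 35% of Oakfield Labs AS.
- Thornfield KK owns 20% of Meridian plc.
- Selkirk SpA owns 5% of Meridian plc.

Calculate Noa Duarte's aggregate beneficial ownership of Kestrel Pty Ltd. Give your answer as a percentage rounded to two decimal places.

Noa reaches Kestrel along 3 paths.
Via Ardent: 100% × 68% = 68%.
Via Ardent → Stratus: 100% × 60% × 15% = 9%.
Via Selkirk → Stratus: 100% × 11% × 15% = 1.65%.
Total: 68% + 9% + 1.65% = 78.65%.

78.65%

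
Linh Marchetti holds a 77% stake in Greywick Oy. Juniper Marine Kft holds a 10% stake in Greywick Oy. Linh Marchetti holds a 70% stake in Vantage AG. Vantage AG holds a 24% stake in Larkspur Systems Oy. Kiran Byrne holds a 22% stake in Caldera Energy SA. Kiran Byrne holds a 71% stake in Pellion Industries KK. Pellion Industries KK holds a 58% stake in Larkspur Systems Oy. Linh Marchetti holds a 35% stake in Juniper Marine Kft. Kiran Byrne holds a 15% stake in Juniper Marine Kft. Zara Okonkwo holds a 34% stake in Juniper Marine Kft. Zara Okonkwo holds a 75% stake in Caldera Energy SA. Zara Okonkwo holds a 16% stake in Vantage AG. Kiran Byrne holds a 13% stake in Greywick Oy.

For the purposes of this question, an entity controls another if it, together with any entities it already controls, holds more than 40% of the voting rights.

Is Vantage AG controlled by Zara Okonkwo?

No

Zara holds 75% of Caldera, so Zara controls Caldera.
In Vantage, Zara's side holds only 16%, not > 40%.
So Zara does not control Vantage.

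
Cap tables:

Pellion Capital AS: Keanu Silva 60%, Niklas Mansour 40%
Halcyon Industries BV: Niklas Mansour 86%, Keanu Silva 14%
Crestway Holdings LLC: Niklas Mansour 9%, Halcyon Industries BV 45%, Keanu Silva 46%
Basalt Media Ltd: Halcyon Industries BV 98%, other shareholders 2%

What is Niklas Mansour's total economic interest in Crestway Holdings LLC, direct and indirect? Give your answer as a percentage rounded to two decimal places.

Niklas reaches Crestway along 2 paths.
Direct stake: 9% = 9%.
Via Halcyon: 86% × 45% = 38.7%.
Total: 9% + 38.7% = 47.7%.
Rounded: 47.70%.

47.70%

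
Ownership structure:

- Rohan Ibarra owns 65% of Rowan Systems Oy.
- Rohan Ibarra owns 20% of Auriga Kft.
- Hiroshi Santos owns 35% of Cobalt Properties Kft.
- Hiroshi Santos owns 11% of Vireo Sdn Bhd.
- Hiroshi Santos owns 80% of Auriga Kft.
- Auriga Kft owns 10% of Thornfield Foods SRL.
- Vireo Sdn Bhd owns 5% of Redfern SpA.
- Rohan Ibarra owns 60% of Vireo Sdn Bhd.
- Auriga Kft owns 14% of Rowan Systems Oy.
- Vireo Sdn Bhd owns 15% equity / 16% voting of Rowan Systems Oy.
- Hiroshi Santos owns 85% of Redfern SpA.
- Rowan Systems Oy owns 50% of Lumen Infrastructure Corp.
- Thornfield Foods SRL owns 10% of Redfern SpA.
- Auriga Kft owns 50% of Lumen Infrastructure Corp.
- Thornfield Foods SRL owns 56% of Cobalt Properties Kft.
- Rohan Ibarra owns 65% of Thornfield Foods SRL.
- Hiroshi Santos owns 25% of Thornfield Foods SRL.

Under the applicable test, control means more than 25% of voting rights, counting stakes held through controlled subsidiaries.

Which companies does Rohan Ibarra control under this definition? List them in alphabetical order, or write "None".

Cobalt Properties Kft, Lumen Infrastructure Corp, Rowan Systems Oy, Thornfield Foods SRL, Vireo Sdn Bhd

Rohan holds 60% of Vireo, so Rohan controls Vireo.
Rohan and Vireo together hold 65% + 16% = 81% of Rowan, so Rohan controls Rowan.
Rohan holds 65% of Thornfield, so Rohan controls Thornfield.
Rowan holds 50% of Lumen, so Rohan controls Lumen.
Thornfield holds 56% of Cobalt, so Rohan controls Cobalt.
No other company's threshold is met.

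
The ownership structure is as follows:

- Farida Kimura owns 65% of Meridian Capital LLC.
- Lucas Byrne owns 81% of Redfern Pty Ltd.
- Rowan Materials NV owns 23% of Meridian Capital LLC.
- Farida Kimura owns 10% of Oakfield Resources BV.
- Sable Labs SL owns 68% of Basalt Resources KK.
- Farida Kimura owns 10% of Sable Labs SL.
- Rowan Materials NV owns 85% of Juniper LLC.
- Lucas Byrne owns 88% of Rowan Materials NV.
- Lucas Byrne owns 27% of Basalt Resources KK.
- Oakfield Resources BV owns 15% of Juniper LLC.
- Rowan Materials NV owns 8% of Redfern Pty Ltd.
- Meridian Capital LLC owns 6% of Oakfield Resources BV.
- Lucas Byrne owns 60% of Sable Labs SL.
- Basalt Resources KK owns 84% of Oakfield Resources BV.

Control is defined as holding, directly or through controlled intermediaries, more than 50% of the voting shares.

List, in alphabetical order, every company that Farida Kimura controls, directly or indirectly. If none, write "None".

Meridian Capital LLC

Farida holds 65% of Meridian, so Farida controls Meridian.
No other company's threshold is met.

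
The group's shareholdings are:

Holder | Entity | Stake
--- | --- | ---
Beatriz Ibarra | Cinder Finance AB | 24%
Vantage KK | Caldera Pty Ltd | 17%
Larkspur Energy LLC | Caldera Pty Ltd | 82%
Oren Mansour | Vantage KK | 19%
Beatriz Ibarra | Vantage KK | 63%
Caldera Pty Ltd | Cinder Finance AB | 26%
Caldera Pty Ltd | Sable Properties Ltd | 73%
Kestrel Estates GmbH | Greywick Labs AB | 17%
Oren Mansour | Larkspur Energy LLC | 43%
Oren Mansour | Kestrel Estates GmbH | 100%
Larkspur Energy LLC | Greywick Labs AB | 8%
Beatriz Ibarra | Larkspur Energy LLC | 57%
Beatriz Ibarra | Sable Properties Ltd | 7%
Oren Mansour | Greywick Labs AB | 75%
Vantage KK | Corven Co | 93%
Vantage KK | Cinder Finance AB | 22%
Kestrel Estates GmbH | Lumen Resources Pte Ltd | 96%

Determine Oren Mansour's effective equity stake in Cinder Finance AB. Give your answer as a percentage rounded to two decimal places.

Oren reaches Cinder along 3 paths.
Via Vantage: 19% × 22% = 4.18%.
Via Larkspur → Caldera: 43% × 82% × 26% = 9.1676%.
Via Vantage → Caldera: 19% × 17% × 26% = 0.8398%.
Total: 4.18% + 9.1676% + 0.8398% = 14.1874%.
Rounded: 14.19%.

14.19%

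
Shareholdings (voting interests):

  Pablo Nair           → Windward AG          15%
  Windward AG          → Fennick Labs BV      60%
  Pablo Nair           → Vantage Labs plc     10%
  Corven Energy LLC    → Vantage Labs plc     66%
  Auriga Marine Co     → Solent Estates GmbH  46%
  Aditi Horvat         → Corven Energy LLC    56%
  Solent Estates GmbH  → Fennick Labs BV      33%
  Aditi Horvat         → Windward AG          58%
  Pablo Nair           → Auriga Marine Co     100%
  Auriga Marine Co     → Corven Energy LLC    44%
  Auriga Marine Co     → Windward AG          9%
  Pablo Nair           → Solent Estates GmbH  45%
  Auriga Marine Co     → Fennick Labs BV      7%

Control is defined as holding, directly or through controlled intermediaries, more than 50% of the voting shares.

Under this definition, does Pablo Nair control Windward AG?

No

Pablo holds 100% of Auriga, so Pablo controls Auriga.
Pablo and Auriga together hold 45% + 46% = 91% of Solent, so Pablo controls Solent.
In Windward, Pablo's side holds only 15% + 9% = 24%, not > 50%.
So Pablo does not control Windward.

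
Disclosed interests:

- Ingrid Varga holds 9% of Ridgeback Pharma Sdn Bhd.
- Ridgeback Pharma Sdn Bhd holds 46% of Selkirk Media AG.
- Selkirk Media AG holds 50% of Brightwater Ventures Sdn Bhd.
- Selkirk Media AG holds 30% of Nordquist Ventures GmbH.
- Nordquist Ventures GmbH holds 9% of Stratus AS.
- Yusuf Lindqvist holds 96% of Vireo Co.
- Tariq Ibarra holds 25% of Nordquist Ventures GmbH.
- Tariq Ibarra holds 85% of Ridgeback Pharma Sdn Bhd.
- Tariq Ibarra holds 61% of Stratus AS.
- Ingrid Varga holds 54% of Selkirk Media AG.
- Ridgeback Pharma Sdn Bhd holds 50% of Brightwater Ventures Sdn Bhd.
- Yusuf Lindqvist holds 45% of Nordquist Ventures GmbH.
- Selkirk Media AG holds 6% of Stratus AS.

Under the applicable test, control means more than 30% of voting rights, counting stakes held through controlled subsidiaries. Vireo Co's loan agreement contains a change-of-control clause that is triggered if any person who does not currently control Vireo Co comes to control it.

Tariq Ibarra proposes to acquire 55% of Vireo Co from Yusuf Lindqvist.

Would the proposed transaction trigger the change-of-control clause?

Yes

The purchase adds only to Tariq's holdings (Yusuf's stake shrinks), so Tariq is the only person who could newly come to control Vireo.
Tariq holds 85% of Ridgeback, so Tariq controls Ridgeback.
Ridgeback holds 46% of Selkirk, so Tariq controls Selkirk.
Ridgeback and Selkirk together hold 50% + 50% = 100% of Brightwater, so Tariq controls Brightwater.
Tariq and Selkirk together hold 25% + 30% = 55% of Nordquist, so Tariq controls Nordquist.
Tariq and Selkirk and Nordquist together hold 61% + 6% + 9% = 76% of Stratus, so Tariq controls Stratus.
Neither Tariq nor any entity Tariq controls holds any voting interest in Vireo.
So before the transaction, Tariq does not control Vireo.
After the purchase, Tariq holds 55% of Vireo directly, and Yusuf's stake falls to 41%.
Tariq holds 55% of Vireo, so Tariq controls Vireo.
Tariq did not control Vireo before and does after, so the clause is triggered.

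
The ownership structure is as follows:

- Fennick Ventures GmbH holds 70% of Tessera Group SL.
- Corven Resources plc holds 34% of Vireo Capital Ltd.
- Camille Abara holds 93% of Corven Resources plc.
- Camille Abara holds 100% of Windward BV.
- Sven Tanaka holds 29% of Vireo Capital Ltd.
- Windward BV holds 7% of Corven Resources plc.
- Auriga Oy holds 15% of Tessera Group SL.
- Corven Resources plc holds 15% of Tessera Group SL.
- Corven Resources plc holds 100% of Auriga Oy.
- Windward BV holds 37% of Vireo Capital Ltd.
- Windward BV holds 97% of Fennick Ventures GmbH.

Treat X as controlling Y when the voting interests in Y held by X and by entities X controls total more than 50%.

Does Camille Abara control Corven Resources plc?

Camille holds 100% of Windward, so Camille controls Windward.
Camille and Windward together hold 93% + 7% = 100% of Corven, so Camille controls Corven.

Yes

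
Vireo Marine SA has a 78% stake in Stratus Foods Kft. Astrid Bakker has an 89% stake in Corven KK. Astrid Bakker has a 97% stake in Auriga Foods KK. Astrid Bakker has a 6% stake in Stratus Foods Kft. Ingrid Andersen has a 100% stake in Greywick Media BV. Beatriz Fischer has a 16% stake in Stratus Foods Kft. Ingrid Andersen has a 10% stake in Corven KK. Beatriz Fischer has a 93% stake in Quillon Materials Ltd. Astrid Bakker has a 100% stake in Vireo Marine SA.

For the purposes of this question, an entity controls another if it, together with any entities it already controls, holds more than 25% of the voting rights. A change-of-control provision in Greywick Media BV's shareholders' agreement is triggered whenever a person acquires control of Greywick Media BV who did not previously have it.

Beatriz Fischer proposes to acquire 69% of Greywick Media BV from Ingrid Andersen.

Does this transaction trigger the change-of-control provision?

The purchase adds only to Beatriz's holdings (Ingrid's stake shrinks), so Beatriz is the only person who could newly come to control Greywick.
Beatriz holds 93% of Quillon, so Beatriz controls Quillon.
Neither Beatriz nor any entity Beatriz controls holds any voting interest in Greywick.
So before the transaction, Beatriz does not control Greywick.
After the purchase, Beatriz holds 69% of Greywick directly, and Ingrid's stake falls to 31%.
Beatriz holds 69% of Greywick, so Beatriz controls Greywick.
Beatriz did not control Greywick before and does after, so the clause is triggered.

Yes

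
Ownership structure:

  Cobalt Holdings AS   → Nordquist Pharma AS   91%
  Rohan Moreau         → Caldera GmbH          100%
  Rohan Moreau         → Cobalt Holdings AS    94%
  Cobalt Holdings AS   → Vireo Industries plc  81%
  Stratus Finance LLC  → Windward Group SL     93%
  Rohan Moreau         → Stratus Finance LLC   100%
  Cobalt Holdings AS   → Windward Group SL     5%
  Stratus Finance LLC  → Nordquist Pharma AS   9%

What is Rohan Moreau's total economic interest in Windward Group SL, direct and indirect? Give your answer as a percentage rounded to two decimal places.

97.70%

Rohan reaches Windward along 2 paths.
Via Stratus: 100% × 93% = 93%.
Via Cobalt: 94% × 5% = 4.7%.
Total: 93% + 4.7% = 97.7%.
Rounded: 97.70%.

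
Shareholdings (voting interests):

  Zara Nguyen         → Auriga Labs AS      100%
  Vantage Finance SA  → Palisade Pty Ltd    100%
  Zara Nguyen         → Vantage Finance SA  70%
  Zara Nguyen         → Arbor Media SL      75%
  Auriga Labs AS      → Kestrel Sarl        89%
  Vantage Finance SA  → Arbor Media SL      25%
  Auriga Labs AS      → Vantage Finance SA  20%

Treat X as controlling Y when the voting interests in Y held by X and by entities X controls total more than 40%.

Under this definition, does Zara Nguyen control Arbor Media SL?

Yes

Zara holds 100% of Auriga, so Zara controls Auriga.
Auriga and Zara together hold 20% + 70% = 90% of Vantage, so Zara controls Vantage.
Vantage and Zara together hold 25% + 75% = 100% of Arbor, so Zara controls Arbor.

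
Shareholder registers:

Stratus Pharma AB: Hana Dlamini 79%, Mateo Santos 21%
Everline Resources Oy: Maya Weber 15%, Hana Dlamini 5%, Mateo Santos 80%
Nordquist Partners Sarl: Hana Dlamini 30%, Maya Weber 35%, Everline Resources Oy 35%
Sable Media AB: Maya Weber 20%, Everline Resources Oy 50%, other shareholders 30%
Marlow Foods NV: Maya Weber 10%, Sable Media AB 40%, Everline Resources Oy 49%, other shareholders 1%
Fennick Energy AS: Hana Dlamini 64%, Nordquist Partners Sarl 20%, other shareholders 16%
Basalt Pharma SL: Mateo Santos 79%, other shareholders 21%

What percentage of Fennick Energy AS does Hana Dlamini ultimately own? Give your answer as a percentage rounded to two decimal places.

Hana reaches Fennick along 3 paths.
Direct stake: 64% = 64%.
Via Nordquist: 30% × 20% = 6%.
Via Everline → Nordquist: 5% × 35% × 20% = 0.35%.
Total: 64% + 6% + 0.35% = 70.35%.

70.35%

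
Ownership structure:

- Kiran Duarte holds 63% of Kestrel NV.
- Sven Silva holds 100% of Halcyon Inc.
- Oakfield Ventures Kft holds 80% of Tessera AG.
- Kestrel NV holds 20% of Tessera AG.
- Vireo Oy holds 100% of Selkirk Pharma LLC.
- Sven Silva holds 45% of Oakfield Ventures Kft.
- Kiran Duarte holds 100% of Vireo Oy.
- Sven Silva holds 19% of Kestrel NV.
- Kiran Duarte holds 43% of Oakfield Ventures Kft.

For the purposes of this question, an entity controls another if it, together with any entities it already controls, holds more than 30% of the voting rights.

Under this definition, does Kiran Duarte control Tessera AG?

Kiran holds 43% of Oakfield, so Kiran controls Oakfield.
Kiran holds 63% of Kestrel, so Kiran controls Kestrel.
Kestrel and Oakfield together hold 20% + 80% = 100% of Tessera, so Kiran controls Tessera.

Yes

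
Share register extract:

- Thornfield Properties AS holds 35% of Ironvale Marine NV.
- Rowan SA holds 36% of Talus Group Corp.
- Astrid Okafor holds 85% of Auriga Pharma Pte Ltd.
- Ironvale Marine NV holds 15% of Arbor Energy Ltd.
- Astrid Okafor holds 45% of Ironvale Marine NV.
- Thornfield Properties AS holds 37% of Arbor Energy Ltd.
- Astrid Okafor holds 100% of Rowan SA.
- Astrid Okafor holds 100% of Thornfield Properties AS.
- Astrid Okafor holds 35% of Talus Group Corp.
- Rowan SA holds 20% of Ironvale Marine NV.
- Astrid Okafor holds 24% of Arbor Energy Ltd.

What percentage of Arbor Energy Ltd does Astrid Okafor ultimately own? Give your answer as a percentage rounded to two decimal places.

76.00%

Astrid reaches Arbor along 5 paths.
Direct stake: 24% = 24%.
Via Thornfield → Ironvale: 100% × 35% × 15% = 5.25%.
Via Ironvale: 45% × 15% = 6.75%.
Via Rowan → Ironvale: 100% × 20% × 15% = 3%.
Via Thornfield: 100% × 37% = 37%.
Total: 24% + 5.25% + 6.75% + 3% + 37% = 76%.
Rounded: 76.00%.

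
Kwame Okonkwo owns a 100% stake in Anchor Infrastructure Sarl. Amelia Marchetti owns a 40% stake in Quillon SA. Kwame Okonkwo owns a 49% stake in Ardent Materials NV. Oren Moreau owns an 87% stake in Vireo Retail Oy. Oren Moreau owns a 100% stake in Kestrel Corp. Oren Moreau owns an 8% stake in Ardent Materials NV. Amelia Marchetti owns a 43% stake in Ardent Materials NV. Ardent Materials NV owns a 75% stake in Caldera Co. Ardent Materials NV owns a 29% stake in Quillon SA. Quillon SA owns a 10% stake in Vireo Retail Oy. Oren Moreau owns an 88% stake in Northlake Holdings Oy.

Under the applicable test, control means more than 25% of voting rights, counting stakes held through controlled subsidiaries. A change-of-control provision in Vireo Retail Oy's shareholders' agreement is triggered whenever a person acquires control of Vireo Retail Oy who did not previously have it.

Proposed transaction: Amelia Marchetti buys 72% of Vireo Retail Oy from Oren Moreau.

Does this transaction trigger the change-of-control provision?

Yes

The purchase adds only to Amelia's holdings (Oren's stake shrinks), so Amelia is the only person who could newly come to control Vireo.
Amelia holds 43% of Ardent, so Amelia controls Ardent.
Amelia and Ardent together hold 40% + 29% = 69% of Quillon, so Amelia controls Quillon.
Ardent holds 75% of Caldera, so Amelia controls Caldera.
In Vireo, Amelia's side holds only 10%, not > 25%.
So before the transaction, Amelia does not control Vireo.
After the purchase, Amelia holds 72% of Vireo directly, and Oren's stake falls to 15%.
Quillon and Amelia together hold 10% + 72% = 82% of Vireo, so Amelia controls Vireo.
Amelia did not control Vireo before and does after, so the clause is triggered.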